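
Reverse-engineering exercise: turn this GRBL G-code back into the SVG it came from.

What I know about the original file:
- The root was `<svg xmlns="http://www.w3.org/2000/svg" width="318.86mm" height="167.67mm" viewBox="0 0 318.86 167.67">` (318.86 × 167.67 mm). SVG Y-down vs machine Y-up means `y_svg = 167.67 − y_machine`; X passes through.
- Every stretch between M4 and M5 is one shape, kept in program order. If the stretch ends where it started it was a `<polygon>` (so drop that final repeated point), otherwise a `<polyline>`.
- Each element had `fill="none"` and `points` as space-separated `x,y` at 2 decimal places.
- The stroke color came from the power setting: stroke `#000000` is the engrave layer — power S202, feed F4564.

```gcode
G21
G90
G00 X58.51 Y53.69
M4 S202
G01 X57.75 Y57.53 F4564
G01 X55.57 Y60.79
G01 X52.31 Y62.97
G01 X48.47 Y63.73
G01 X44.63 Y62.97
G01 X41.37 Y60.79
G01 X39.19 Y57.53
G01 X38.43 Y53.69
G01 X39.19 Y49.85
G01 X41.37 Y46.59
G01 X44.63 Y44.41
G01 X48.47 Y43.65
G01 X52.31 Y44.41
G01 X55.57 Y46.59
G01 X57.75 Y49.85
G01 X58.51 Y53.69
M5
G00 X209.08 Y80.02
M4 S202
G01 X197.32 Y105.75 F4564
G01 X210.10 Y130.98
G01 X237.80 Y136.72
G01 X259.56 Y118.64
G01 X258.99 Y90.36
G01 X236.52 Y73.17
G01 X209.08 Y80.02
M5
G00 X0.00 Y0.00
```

Machine Y-up, SVG Y-down with viewBox height 167.67, so y_svg = 167.67 − y_machine; X carries over. Every run uses S202, so all elements get stroke `#000000` (engrave).

Run 1: The run returns to its start, so emit a `<polygon>` with points (Y-flipped): 58.51,113.98 57.75,110.14 55.57,106.88 52.31,104.70 48.47,103.94 44.63,104.70 41.37,106.88 39.19,110.14 38.43,113.98 39.19,117.82 41.37,121.08 44.63,123.26 48.47,124.02 52.31,123.26 55.57,121.08 57.75,117.82.

Run 2: The run returns to its start, so emit a `<polygon>` with points (Y-flipped): 209.08,87.65 197.32,61.92 210.10,36.69 237.80,30.95 259.56,49.03 258.99,77.31 236.52,94.50.

<svg xmlns="http://www.w3.org/2000/svg" width="318.86mm" height="167.67mm" viewBox="0 0 318.86 167.67">
  <polygon points="58.51,113.98 57.75,110.14 55.57,106.88 52.31,104.70 48.47,103.94 44.63,104.70 41.37,106.88 39.19,110.14 38.43,113.98 39.19,117.82 41.37,121.08 44.63,123.26 48.47,124.02 52.31,123.26 55.57,121.08 57.75,117.82" fill="none" stroke="#000000"/>
  <polygon points="209.08,87.65 197.32,61.92 210.10,36.69 237.80,30.95 259.56,49.03 258.99,77.31 236.52,94.50" fill="none" stroke="#000000"/>
</svg>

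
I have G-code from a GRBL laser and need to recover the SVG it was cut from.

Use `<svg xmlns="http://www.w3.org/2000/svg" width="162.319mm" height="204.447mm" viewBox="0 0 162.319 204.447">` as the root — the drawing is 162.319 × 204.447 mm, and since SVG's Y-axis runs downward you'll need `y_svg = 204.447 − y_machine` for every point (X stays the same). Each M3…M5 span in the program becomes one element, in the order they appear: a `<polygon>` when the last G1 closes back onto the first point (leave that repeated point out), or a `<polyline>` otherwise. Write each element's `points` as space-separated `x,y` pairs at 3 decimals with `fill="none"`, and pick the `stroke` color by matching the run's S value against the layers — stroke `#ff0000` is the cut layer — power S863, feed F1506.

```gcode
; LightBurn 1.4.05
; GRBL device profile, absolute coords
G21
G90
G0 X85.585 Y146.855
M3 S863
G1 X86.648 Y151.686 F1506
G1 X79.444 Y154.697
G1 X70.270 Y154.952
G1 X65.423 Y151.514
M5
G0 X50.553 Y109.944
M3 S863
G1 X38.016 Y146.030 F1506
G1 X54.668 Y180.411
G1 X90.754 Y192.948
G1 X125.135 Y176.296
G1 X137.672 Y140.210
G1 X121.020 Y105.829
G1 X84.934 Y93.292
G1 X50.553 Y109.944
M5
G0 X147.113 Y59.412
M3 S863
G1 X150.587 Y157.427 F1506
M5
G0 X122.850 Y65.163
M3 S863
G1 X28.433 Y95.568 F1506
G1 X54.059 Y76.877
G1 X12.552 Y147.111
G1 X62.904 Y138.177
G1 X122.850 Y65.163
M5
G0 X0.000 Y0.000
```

<svg xmlns="http://www.w3.org/2000/svg" width="162.319mm" height="204.447mm" viewBox="0 0 162.319 204.447">
  <polyline points="85.585,57.592 86.648,52.761 79.444,49.750 70.270,49.495 65.423,52.933" fill="none" stroke="#ff0000"/>
  <polygon points="50.553,94.503 38.016,58.417 54.668,24.036 90.754,11.499 125.135,28.151 137.672,64.237 121.020,98.618 84.934,111.155" fill="none" stroke="#ff0000"/>
  <polyline points="147.113,145.035 150.587,47.020" fill="none" stroke="#ff0000"/>
  <polygon points="122.850,139.284 28.433,108.879 54.059,127.570 12.552,57.336 62.904,66.270" fill="none" stroke="#ff0000"/>
</svg>

y_svg = 204.447 − y_m. Every run uses S863, so all elements get stroke `#ff0000` (cut).

[1] open run; points: 85.585,57.592 86.648,52.761 79.444,49.750 70.270,49.495 65.423,52.933

[2] closed run; points: 50.553,94.503 38.016,58.417 54.668,24.036 90.754,11.499 125.135,28.151 137.672,64.237 121.020,98.618 84.934,111.155

[3] open run; points: 147.113,145.035 150.587,47.020

[4] closed run; points: 122.850,139.284 28.433,108.879 54.059,127.570 12.552,57.336 62.904,66.270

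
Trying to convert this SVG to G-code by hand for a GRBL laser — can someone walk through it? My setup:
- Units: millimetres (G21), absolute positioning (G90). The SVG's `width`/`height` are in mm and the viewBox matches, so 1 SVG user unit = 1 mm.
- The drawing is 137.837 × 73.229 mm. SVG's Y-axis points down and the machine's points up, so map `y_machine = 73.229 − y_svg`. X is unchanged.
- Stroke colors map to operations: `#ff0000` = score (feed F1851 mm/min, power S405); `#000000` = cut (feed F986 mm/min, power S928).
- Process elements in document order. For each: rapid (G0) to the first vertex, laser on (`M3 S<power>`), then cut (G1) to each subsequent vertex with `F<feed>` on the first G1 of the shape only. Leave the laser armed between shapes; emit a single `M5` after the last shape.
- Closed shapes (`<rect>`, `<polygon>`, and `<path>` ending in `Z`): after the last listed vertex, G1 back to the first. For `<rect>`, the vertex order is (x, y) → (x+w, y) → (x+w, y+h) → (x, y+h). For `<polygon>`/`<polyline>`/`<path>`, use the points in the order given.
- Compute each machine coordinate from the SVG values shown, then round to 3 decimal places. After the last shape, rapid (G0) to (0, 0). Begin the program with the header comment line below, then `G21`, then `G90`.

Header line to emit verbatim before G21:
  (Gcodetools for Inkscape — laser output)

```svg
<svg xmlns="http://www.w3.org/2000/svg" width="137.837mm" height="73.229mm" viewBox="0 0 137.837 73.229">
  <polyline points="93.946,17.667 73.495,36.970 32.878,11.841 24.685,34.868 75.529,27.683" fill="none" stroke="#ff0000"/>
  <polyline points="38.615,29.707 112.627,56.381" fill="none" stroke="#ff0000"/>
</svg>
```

(Gcodetools for Inkscape — laser output)
G21
G90
G0 X93.946 Y55.562
M3 S405
G1 X73.495 Y36.259 F1851
G1 X32.878 Y61.388
G1 X24.685 Y38.361
G1 X75.529 Y45.546
G0 X38.615 Y43.522
M3 S405
G1 X112.627 Y16.848 F1851
M5
G0 X0.000 Y0.000

1 u = 1 mm; y_m = 73.229 − y.

[1] `<polyline>` open polyline, #ff0000→score S405 F1851: (93.946,55.562) → (73.495,36.259) → (32.878,61.388) → (24.685,38.361) → (75.529,45.546)

[2] `<polyline>` line segment, #ff0000→score S405 F1851: (38.615,43.522) → (112.627,16.848)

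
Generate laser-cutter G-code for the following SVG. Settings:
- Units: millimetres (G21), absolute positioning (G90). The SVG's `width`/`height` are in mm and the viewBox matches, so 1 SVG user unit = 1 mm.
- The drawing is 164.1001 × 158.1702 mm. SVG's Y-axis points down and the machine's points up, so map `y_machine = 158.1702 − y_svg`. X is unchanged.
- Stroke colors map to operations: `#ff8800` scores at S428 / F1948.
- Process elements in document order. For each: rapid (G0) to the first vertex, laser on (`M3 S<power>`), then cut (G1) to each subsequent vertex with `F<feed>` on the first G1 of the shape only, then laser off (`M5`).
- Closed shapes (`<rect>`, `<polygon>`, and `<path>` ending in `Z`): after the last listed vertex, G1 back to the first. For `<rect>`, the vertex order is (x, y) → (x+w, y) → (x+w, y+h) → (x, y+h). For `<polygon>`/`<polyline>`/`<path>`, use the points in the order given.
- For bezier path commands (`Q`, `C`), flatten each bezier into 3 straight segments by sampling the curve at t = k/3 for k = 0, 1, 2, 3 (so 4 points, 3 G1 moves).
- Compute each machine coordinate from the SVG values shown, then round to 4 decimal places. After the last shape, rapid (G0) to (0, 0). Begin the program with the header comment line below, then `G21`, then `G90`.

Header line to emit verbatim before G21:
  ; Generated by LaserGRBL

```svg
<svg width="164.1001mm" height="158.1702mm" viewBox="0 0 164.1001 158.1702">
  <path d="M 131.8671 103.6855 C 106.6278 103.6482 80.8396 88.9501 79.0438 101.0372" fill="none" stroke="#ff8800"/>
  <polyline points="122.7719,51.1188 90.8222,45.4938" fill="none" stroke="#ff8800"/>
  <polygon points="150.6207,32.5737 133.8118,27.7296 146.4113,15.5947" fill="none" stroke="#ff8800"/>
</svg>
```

; Generated by LaserGRBL
G21
G90
G0 X131.8671 Y54.4847
M3 S428
G1 X107.3538 Y57.8739 F1948
G1 X87.9281 Y61.8267
G1 X79.0438 Y57.1330
M5
G0 X122.7719 Y107.0514
M3 S428
G1 X90.8222 Y112.6764 F1948
M5
G0 X150.6207 Y125.5965
M3 S428
G1 X133.8118 Y130.4406 F1948
G1 X146.4113 Y142.5755
G1 X150.6207 Y125.5965
M5
G0 X0.0000 Y0.0000

Since the viewBox matches the mm dimensions, user units are millimetres directly. The only transform is the Y-flip y_m = 158.1702 − y_svg.

Shape 1 is a cubic bezier drawn with `<path>`. Its stroke #ff8800 means score at S428, F1948. After flipping Y the toolpath is (131.8671,54.4847) → (107.3538,57.8739) → (87.9281,61.8267) → (79.0438,57.1330).

Shape 2 is a line segment drawn with `<polyline>`. Its stroke #ff8800 means score at S428, F1948. After flipping Y the toolpath is (122.7719,107.0514) → (90.8222,112.6764).

Shape 3 is a regular polygon drawn with `<polygon>`. Its stroke #ff8800 means score at S428, F1948. After flipping Y the toolpath is (150.6207,125.5965) → (133.8118,130.4406) → (146.4113,142.5755) → (150.6207,125.5965), returning to the start.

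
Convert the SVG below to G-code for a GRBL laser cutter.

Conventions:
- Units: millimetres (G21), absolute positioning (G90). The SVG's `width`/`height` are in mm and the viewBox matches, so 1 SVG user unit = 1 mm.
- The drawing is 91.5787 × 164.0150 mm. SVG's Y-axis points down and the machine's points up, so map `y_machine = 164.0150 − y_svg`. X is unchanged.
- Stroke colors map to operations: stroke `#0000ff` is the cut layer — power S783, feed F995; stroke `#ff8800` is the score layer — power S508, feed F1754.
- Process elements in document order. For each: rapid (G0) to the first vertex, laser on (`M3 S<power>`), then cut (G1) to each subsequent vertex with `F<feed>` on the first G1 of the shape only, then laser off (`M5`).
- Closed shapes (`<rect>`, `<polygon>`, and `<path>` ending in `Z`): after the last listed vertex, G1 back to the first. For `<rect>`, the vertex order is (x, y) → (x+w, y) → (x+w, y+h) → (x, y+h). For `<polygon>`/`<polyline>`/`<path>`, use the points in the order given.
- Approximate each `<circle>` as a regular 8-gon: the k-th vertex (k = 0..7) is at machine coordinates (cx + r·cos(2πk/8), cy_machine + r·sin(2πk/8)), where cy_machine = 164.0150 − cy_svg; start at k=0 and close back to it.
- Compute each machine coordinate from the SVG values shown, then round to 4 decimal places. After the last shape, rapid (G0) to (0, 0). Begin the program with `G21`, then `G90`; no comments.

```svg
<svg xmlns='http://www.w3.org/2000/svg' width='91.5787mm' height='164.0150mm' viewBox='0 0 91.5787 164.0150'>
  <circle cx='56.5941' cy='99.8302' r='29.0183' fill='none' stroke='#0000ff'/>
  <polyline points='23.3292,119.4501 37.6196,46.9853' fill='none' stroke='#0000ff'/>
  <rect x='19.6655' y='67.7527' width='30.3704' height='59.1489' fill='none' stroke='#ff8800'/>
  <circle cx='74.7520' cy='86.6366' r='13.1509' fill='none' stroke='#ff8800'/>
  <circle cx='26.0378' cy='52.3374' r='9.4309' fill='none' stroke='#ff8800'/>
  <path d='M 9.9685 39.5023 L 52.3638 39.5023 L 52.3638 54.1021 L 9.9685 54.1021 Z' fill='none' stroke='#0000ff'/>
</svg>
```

G21
G90
G0 X85.6124 Y64.1848
M3 S783
G1 X77.1131 Y84.7038 F995
G1 X56.5941 Y93.2031
G1 X36.0751 Y84.7038
G1 X27.5758 Y64.1848
G1 X36.0751 Y43.6658
G1 X56.5941 Y35.1665
G1 X77.1131 Y43.6658
G1 X85.6124 Y64.1848
M5
G0 X23.3292 Y44.5649
M3 S783
G1 X37.6196 Y117.0297 F995
M5
G0 X19.6655 Y96.2623
M3 S508
G1 X50.0359 Y96.2623 F1754
G1 X50.0359 Y37.1134
G1 X19.6655 Y37.1134
G1 X19.6655 Y96.2623
M5
G0 X87.9029 Y77.3784
M3 S508
G1 X84.0511 Y86.6775 F1754
G1 X74.7520 Y90.5293
G1 X65.4529 Y86.6775
G1 X61.6011 Y77.3784
G1 X65.4529 Y68.0793
G1 X74.7520 Y64.2275
G1 X84.0511 Y68.0793
G1 X87.9029 Y77.3784
M5
G0 X35.4687 Y111.6776
M3 S508
G1 X32.7065 Y118.3463 F1754
G1 X26.0378 Y121.1085
G1 X19.3691 Y118.3463
G1 X16.6069 Y111.6776
G1 X19.3691 Y105.0089
G1 X26.0378 Y102.2467
G1 X32.7065 Y105.0089
G1 X35.4687 Y111.6776
M5
G0 X9.9685 Y124.5127
M3 S783
G1 X52.3638 Y124.5127 F995
G1 X52.3638 Y109.9129
G1 X9.9685 Y109.9129
G1 X9.9685 Y124.5127
M5
G0 X0.0000 Y0.0000

1 u = 1 mm; y_m = 164.0150 − y.

[1] `<circle>` circle, #0000ff→cut S783 F995: (85.6124,64.1848) → (77.1131,84.7038) → (56.5941,93.2031) → (36.0751,84.7038) → (27.5758,64.1848) → (36.0751,43.6658) → (56.5941,35.1665) → (77.1131,43.6658) → (85.6124,64.1848) (closed)

[2] `<polyline>` line segment, #0000ff→cut S783 F995: (23.3292,44.5649) → (37.6196,117.0297)

[3] `<rect>` rectangle, #ff8800→score S508 F1754: (19.6655,96.2623) → (50.0359,96.2623) → (50.0359,37.1134) → (19.6655,37.1134) → (19.6655,96.2623) (closed)

[4] `<circle>` circle, #ff8800→score S508 F1754: (87.9029,77.3784) → (84.0511,86.6775) → (74.7520,90.5293) → (65.4529,86.6775) → (61.6011,77.3784) → (65.4529,68.0793) → (74.7520,64.2275) → (84.0511,68.0793) → (87.9029,77.3784) (closed)

[5] `<circle>` circle, #ff8800→score S508 F1754: (35.4687,111.6776) → (32.7065,118.3463) → (26.0378,121.1085) → (19.3691,118.3463) → (16.6069,111.6776) → (19.3691,105.0089) → (26.0378,102.2467) → (32.7065,105.0089) → (35.4687,111.6776) (closed)

[6] `<path>` rectangle, #0000ff→cut S783 F995: (9.9685,124.5127) → (52.3638,124.5127) → (52.3638,109.9129) → (9.9685,109.9129) → (9.9685,124.5127) (closed)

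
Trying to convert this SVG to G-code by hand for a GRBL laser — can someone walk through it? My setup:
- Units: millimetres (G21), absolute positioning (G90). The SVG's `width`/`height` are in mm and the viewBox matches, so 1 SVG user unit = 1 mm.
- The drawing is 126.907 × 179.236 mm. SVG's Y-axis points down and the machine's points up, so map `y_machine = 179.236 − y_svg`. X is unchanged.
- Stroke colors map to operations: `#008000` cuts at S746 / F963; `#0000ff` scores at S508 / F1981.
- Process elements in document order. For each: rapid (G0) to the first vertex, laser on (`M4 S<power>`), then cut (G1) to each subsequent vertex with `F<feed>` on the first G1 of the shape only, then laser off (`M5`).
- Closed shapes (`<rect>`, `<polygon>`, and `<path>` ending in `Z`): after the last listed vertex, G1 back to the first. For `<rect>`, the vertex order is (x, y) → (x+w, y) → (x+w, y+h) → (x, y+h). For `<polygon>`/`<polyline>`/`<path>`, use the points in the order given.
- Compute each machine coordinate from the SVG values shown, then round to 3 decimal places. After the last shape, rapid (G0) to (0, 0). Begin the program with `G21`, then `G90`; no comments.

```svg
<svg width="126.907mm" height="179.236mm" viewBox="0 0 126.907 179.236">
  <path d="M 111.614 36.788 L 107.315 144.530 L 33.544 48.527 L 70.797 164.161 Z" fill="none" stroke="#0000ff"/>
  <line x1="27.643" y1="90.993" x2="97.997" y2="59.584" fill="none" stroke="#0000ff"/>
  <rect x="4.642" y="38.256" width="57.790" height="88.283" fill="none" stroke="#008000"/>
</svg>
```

G21
G90
G0 X111.614 Y142.448
M4 S508
G1 X107.315 Y34.706 F1981
G1 X33.544 Y130.709
G1 X70.797 Y15.075
G1 X111.614 Y142.448
M5
G0 X27.643 Y88.243
M4 S508
G1 X97.997 Y119.652 F1981
M5
G0 X4.642 Y140.980
M4 S746
G1 X62.432 Y140.980 F963
G1 X62.432 Y52.697
G1 X4.642 Y52.697
G1 X4.642 Y140.980
M5
G0 X0.000 Y0.000

Since the viewBox matches the mm dimensions, user units are millimetres directly. The only transform is the Y-flip y_m = 179.236 − y_svg.

Shape 1 is a closed polygon drawn with `<path>`. Its stroke #0000ff means score at S508, F1981. After flipping Y the toolpath is (111.614,142.448) → (107.315,34.706) → (33.544,130.709) → (70.797,15.075) → (111.614,142.448), returning to the start.

Shape 2 is a line segment drawn with `<line>`. Its stroke #0000ff means score at S508, F1981. After flipping Y the toolpath is (27.643,88.243) → (97.997,119.652).

Shape 3 is a rectangle drawn with `<rect>`. Its stroke #008000 means cut at S746, F963. After flipping Y the toolpath is (4.642,140.980) → (62.432,140.980) → (62.432,52.697) → (4.642,52.697) → (4.642,140.980), returning to the start.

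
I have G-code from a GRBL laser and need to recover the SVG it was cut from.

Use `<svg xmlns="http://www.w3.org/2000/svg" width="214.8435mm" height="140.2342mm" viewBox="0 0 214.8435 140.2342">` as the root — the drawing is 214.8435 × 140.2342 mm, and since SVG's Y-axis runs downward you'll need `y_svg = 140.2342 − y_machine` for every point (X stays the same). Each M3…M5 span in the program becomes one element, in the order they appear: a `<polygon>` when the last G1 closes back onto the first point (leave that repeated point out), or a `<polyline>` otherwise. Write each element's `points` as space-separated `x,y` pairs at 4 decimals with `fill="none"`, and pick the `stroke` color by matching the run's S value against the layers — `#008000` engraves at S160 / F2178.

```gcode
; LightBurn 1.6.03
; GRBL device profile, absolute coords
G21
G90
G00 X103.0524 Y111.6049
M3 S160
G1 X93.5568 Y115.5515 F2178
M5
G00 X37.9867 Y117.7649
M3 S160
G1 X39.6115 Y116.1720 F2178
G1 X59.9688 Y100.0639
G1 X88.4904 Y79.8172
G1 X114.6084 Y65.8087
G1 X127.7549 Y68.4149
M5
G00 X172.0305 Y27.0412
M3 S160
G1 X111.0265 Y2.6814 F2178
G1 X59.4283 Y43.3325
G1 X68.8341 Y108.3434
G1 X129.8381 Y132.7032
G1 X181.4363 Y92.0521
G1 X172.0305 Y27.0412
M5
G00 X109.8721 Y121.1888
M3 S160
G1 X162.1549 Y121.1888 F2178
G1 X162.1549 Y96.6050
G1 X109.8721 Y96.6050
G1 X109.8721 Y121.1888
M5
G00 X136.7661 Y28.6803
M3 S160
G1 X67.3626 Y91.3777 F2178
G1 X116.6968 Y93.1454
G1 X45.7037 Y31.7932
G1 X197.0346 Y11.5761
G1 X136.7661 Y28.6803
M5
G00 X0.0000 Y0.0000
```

<svg xmlns="http://www.w3.org/2000/svg" width="214.8435mm" height="140.2342mm" viewBox="0 0 214.8435 140.2342">
  <polyline points="103.0524,28.6293 93.5568,24.6827" fill="none" stroke="#008000"/>
  <polyline points="37.9867,22.4693 39.6115,24.0622 59.9688,40.1703 88.4904,60.4170 114.6084,74.4255 127.7549,71.8193" fill="none" stroke="#008000"/>
  <polygon points="172.0305,113.1930 111.0265,137.5528 59.4283,96.9017 68.8341,31.8908 129.8381,7.5310 181.4363,48.1821" fill="none" stroke="#008000"/>
  <polygon points="109.8721,19.0454 162.1549,19.0454 162.1549,43.6292 109.8721,43.6292" fill="none" stroke="#008000"/>
  <polygon points="136.7661,111.5539 67.3626,48.8565 116.6968,47.0888 45.7037,108.4410 197.0346,128.6581" fill="none" stroke="#008000"/>
</svg>

y_svg = 140.2342 − y_m. Every run uses S160, so all elements get stroke `#008000` (engrave).

[1] open run; points: 103.0524,28.6293 93.5568,24.6827

[2] open run; points: 37.9867,22.4693 39.6115,24.0622 59.9688,40.1703 88.4904,60.4170 114.6084,74.4255 127.7549,71.8193

[3] closed run; points: 172.0305,113.1930 111.0265,137.5528 59.4283,96.9017 68.8341,31.8908 129.8381,7.5310 181.4363,48.1821

[4] closed run; points: 109.8721,19.0454 162.1549,19.0454 162.1549,43.6292 109.8721,43.6292

[5] closed run; points: 136.7661,111.5539 67.3626,48.8565 116.6968,47.0888 45.7037,108.4410 197.0346,128.6581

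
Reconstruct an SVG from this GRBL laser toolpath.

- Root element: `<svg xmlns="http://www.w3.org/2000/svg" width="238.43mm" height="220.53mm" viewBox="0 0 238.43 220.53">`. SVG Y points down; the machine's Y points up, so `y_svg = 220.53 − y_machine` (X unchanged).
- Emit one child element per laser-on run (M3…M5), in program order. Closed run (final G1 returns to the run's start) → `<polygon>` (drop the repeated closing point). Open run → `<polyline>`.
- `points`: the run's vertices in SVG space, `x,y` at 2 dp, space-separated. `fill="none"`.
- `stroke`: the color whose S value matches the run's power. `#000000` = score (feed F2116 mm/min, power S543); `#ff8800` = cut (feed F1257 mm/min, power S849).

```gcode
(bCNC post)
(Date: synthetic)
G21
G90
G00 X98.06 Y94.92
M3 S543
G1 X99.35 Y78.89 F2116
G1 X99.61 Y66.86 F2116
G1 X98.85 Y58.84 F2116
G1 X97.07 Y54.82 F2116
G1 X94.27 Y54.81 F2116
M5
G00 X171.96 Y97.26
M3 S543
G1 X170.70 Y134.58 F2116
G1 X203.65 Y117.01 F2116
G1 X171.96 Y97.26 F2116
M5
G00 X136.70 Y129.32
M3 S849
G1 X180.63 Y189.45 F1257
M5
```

<svg xmlns="http://www.w3.org/2000/svg" width="238.43mm" height="220.53mm" viewBox="0 0 238.43 220.53">
  <polyline points="98.06,125.61 99.35,141.64 99.61,153.67 98.85,161.69 97.07,165.71 94.27,165.72" fill="none" stroke="#000000"/>
  <polygon points="171.96,123.27 170.70,85.95 203.65,103.52" fill="none" stroke="#000000"/>
  <polyline points="136.70,91.21 180.63,31.08" fill="none" stroke="#ff8800"/>
</svg>

y_svg = 220.53 − y_m.

[1] S543→`#000000` (score); open run; points: 98.06,125.61 99.35,141.64 99.61,153.67 98.85,161.69 97.07,165.71 94.27,165.72

[2] S543→`#000000` (score); closed run; points: 171.96,123.27 170.70,85.95 203.65,103.52

[3] S849→`#ff8800` (cut); open run; points: 136.70,91.21 180.63,31.08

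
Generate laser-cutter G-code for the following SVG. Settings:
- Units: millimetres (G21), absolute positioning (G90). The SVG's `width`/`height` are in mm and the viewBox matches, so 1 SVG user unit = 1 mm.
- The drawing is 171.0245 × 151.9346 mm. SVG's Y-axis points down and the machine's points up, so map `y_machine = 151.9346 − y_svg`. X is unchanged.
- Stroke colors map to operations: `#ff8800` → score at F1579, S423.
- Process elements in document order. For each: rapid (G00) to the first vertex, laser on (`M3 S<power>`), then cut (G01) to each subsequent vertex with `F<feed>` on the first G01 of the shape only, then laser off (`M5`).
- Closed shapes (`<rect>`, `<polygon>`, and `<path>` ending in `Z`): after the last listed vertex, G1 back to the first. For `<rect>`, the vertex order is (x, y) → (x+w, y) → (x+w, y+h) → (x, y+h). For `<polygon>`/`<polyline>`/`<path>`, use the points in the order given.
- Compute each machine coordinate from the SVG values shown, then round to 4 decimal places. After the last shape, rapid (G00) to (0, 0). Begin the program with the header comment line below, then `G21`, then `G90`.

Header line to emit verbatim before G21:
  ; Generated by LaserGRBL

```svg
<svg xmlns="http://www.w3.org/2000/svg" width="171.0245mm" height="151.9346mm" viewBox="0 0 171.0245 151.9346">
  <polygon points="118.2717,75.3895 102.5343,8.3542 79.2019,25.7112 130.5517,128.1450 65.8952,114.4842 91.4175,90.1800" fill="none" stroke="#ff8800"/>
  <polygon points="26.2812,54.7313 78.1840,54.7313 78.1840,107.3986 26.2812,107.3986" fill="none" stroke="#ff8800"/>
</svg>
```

; Generated by LaserGRBL
G21
G90
G00 X118.2717 Y76.5451
M3 S423
G01 X102.5343 Y143.5804 F1579
G01 X79.2019 Y126.2234
G01 X130.5517 Y23.7896
G01 X65.8952 Y37.4504
G01 X91.4175 Y61.7546
G01 X118.2717 Y76.5451
M5
G00 X26.2812 Y97.2033
M3 S423
G01 X78.1840 Y97.2033 F1579
G01 X78.1840 Y44.5360
G01 X26.2812 Y44.5360
G01 X26.2812 Y97.2033
M5
G00 X0.0000 Y0.0000

Since the viewBox matches the mm dimensions, user units are millimetres directly. The only transform is the Y-flip y_m = 151.9346 − y_svg.

Shape 1 is a closed polygon drawn with `<polygon>`. Its stroke #ff8800 means score at S423, F1579. After flipping Y the toolpath is (118.2717,76.5451) → (102.5343,143.5804) → (79.2019,126.2234) → (130.5517,23.7896) → (65.8952,37.4504) → (91.4175,61.7546) → (118.2717,76.5451), returning to the start.

Shape 2 is a rectangle drawn with `<polygon>`. Its stroke #ff8800 means score at S423, F1579. After flipping Y the toolpath is (26.2812,97.2033) → (78.1840,97.2033) → (78.1840,44.5360) → (26.2812,44.5360) → (26.2812,97.2033), returning to the start.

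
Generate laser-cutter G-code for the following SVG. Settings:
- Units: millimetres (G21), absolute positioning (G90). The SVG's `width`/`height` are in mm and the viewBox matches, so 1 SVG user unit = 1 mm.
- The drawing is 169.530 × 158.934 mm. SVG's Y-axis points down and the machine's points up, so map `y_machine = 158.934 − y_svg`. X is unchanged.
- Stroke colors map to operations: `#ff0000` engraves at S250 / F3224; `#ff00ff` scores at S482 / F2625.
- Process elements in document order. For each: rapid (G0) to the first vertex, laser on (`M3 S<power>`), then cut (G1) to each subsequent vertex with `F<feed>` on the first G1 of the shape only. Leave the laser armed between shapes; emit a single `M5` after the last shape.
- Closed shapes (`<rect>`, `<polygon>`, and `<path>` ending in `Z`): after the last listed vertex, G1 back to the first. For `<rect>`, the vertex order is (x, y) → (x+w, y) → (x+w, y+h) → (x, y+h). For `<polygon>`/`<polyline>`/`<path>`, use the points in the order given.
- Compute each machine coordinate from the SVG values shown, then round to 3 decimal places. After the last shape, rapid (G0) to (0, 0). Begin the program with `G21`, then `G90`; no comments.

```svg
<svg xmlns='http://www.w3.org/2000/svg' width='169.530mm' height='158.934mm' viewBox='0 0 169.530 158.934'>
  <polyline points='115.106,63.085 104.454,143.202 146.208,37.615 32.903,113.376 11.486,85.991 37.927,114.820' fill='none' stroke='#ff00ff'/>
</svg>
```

G21
G90
G0 X115.106 Y95.849
M3 S482
G1 X104.454 Y15.732 F2625
G1 X146.208 Y121.319
G1 X32.903 Y45.558
G1 X11.486 Y72.943
G1 X37.927 Y44.114
M5
G0 X0.000 Y0.000

viewBox `0 0 169.530 158.934` with mm width/height → 1 unit = 1 mm. Flip: y_m = 158.934 − y_svg.

**Shape 1** — `<polyline>` open polyline, stroke `#ff00ff` → score (S482, F2625). Machine vertices: (115.106,95.849) → (104.454,15.732) → (146.208,121.319) → (32.903,45.558) → (11.486,72.943) → (37.927,44.114). Open path.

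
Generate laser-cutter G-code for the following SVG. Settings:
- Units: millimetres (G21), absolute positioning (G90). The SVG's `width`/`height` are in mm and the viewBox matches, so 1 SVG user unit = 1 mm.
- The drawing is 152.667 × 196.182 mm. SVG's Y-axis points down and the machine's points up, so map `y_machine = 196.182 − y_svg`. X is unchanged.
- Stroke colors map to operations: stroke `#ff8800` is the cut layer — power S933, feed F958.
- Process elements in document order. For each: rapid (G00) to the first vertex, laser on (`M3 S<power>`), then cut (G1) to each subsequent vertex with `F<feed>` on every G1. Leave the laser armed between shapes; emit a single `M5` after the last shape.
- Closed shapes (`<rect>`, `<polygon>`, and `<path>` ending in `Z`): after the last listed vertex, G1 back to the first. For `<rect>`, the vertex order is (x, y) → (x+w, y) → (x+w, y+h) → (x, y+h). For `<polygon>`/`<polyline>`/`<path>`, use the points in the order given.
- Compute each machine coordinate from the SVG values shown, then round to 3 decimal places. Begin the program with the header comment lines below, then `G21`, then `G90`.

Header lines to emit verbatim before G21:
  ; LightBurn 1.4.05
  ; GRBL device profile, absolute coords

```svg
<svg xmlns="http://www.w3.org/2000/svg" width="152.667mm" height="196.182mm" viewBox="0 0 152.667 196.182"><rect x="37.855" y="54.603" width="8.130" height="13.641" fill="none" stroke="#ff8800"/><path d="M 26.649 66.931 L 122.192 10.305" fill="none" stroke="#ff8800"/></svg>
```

1 u = 1 mm; y_m = 196.182 − y.

[1] `<rect>` rectangle, #ff8800→cut S933 F958: (37.855,141.579) → (45.985,141.579) → (45.985,127.938) → (37.855,127.938) → (37.855,141.579) (closed)

[2] `<path>` line segment, #ff8800→cut S933 F958: (26.649,129.251) → (122.192,185.877)

; LightBurn 1.4.05
; GRBL device profile, absolute coords
G21
G90
G00 X37.855 Y141.579
M3 S933
G1 X45.985 Y141.579 F958
G1 X45.985 Y127.938 F958
G1 X37.855 Y127.938 F958
G1 X37.855 Y141.579 F958
G00 X26.649 Y129.251
M3 S933
G1 X122.192 Y185.877 F958
M5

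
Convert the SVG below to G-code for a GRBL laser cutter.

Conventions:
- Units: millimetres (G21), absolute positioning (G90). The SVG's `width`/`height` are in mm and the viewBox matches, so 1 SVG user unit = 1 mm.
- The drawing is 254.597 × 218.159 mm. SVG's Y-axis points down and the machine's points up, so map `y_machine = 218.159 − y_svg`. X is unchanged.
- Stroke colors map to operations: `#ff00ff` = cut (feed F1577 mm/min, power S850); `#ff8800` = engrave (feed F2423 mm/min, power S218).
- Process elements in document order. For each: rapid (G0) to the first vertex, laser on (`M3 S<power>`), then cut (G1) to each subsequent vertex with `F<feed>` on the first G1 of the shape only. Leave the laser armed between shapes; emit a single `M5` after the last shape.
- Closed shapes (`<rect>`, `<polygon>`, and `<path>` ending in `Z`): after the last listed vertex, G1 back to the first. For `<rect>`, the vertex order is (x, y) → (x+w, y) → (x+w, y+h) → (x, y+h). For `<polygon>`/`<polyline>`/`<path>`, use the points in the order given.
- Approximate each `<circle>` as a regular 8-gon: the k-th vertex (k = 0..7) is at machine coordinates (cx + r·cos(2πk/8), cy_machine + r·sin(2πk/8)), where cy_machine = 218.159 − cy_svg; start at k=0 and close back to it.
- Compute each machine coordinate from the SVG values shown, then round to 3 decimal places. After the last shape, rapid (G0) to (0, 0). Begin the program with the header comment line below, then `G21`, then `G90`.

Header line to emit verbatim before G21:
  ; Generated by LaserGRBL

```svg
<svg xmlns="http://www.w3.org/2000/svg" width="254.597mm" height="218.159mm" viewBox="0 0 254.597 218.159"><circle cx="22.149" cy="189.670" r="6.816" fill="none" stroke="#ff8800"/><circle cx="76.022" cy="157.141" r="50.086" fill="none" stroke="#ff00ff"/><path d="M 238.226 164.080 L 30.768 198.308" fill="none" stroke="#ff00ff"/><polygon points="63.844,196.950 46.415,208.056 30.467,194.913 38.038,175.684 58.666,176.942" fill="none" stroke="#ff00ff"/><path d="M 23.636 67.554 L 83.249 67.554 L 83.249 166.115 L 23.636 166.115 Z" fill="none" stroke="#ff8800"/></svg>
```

; Generated by LaserGRBL
G21
G90
G0 X28.965 Y28.489
M3 S218
G1 X26.969 Y33.309 F2423
G1 X22.149 Y35.305
G1 X17.329 Y33.309
G1 X15.333 Y28.489
G1 X17.329 Y23.669
G1 X22.149 Y21.673
G1 X26.969 Y23.669
G1 X28.965 Y28.489
G0 X126.108 Y61.018
M3 S850
G1 X111.438 Y96.434 F1577
G1 X76.022 Y111.104
G1 X40.606 Y96.434
G1 X25.936 Y61.018
G1 X40.606 Y25.602
G1 X76.022 Y10.932
G1 X111.438 Y25.602
G1 X126.108 Y61.018
G0 X238.226 Y54.079
M3 S850
G1 X30.768 Y19.851 F1577
G0 X63.844 Y21.209
M3 S850
G1 X46.415 Y10.103 F1577
G1 X30.467 Y23.246
G1 X38.038 Y42.475
G1 X58.666 Y41.217
G1 X63.844 Y21.209
G0 X23.636 Y150.605
M3 S218
G1 X83.249 Y150.605 F2423
G1 X83.249 Y52.044
G1 X23.636 Y52.044
G1 X23.636 Y150.605
M5
G0 X0.000 Y0.000

1 u = 1 mm; y_m = 218.159 − y.

[1] `<circle>` circle, #ff8800→engrave S218 F2423: (28.965,28.489) → (26.969,33.309) → (22.149,35.305) → (17.329,33.309) → (15.333,28.489) → (17.329,23.669) → (22.149,21.673) → (26.969,23.669) → (28.965,28.489) (closed)

[2] `<circle>` circle, #ff00ff→cut S850 F1577: (126.108,61.018) → (111.438,96.434) → (76.022,111.104) → (40.606,96.434) → (25.936,61.018) → (40.606,25.602) → (76.022,10.932) → (111.438,25.602) → (126.108,61.018) (closed)

[3] `<path>` line segment, #ff00ff→cut S850 F1577: (238.226,54.079) → (30.768,19.851)

[4] `<polygon>` regular polygon, #ff00ff→cut S850 F1577: (63.844,21.209) → (46.415,10.103) → (30.467,23.246) → (38.038,42.475) → (58.666,41.217) → (63.844,21.209) (closed)

[5] `<path>` rectangle, #ff8800→engrave S218 F2423: (23.636,150.605) → (83.249,150.605) → (83.249,52.044) → (23.636,52.044) → (23.636,150.605) (closed)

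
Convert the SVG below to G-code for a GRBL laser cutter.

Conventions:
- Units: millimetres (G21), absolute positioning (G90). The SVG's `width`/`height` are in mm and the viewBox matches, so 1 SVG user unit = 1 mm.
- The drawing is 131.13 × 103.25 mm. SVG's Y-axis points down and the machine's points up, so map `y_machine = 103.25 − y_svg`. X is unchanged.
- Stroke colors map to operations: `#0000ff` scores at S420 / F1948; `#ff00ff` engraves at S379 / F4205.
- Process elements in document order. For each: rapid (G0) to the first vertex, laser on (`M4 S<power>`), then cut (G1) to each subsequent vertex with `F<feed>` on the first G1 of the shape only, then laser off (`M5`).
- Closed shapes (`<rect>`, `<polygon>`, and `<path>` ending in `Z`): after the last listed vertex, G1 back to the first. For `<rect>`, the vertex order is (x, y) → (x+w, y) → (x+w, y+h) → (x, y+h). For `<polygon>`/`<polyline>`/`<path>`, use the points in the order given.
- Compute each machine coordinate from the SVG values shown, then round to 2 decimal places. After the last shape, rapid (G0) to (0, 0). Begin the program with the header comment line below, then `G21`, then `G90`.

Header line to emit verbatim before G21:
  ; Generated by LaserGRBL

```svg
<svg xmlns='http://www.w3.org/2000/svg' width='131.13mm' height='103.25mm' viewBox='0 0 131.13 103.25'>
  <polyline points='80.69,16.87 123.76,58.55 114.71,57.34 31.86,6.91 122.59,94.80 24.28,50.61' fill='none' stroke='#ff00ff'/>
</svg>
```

; Generated by LaserGRBL
G21
G90
G0 X80.69 Y86.38
M4 S379
G1 X123.76 Y44.70 F4205
G1 X114.71 Y45.91
G1 X31.86 Y96.34
G1 X122.59 Y8.45
G1 X24.28 Y52.64
M5
G0 X0.00 Y0.00

1 u = 1 mm; y_m = 103.25 − y.

[1] `<polyline>` open polyline, #ff00ff→engrave S379 F4205: (80.69,86.38) → (123.76,44.70) → (114.71,45.91) → (31.86,96.34) → (122.59,8.45) → (24.28,52.64)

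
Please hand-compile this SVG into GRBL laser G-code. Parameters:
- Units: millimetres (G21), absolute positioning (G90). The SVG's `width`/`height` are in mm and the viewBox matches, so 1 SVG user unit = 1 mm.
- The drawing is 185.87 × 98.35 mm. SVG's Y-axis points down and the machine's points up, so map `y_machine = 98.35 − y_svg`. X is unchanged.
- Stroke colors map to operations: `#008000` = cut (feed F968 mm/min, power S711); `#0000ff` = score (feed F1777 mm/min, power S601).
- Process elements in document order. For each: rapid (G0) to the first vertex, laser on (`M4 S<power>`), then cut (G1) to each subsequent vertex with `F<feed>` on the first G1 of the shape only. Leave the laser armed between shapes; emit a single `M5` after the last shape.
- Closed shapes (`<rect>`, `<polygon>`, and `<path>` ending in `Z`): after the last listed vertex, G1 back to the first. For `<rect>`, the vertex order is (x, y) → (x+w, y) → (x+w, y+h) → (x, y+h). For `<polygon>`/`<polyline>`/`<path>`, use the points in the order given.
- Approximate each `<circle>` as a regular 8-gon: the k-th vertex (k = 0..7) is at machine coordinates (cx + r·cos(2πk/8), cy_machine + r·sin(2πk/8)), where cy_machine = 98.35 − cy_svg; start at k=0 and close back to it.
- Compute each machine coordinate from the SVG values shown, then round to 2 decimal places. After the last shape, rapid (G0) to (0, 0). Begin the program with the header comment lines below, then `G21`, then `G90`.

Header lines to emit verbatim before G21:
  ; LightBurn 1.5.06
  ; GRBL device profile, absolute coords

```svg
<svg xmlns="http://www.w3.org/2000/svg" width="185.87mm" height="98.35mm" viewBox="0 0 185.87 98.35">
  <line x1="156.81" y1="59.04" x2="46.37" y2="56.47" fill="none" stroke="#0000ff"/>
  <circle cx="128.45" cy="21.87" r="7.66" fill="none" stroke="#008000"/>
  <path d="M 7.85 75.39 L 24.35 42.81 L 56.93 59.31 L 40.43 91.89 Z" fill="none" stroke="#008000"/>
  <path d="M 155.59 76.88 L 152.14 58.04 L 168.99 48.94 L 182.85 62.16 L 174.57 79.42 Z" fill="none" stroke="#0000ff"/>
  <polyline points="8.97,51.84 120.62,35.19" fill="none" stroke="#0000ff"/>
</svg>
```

; LightBurn 1.5.06
; GRBL device profile, absolute coords
G21
G90
G0 X156.81 Y39.31
M4 S601
G1 X46.37 Y41.88 F1777
G0 X136.11 Y76.48
M4 S711
G1 X133.87 Y81.90 F968
G1 X128.45 Y84.14
G1 X123.03 Y81.90
G1 X120.79 Y76.48
G1 X123.03 Y71.06
G1 X128.45 Y68.82
G1 X133.87 Y71.06
G1 X136.11 Y76.48
G0 X7.85 Y22.96
M4 S711
G1 X24.35 Y55.54 F968
G1 X56.93 Y39.04
G1 X40.43 Y6.46
G1 X7.85 Y22.96
G0 X155.59 Y21.47
M4 S601
G1 X152.14 Y40.31 F1777
G1 X168.99 Y49.41
G1 X182.85 Y36.19
G1 X174.57 Y18.93
G1 X155.59 Y21.47
G0 X8.97 Y46.51
M4 S601
G1 X120.62 Y63.16 F1777
M5
G0 X0.00 Y0.00

Since the viewBox matches the mm dimensions, user units are millimetres directly. The only transform is the Y-flip y_m = 98.35 − y_svg.

Shape 1 is a line segment drawn with `<line>`. Its stroke #0000ff means score at S601, F1777. After flipping Y the toolpath is (156.81,39.31) → (46.37,41.88).

Shape 2 is a circle drawn with `<circle>`. Its stroke #008000 means cut at S711, F968. After flipping Y the toolpath is (136.11,76.48) → (133.87,81.90) → (128.45,84.14) → (123.03,81.90) → (120.79,76.48) → (123.03,71.06) → (128.45,68.82) → (133.87,71.06) → (136.11,76.48), returning to the start.

Shape 3 is a regular polygon drawn with `<path>`. Its stroke #008000 means cut at S711, F968. After flipping Y the toolpath is (7.85,22.96) → (24.35,55.54) → (56.93,39.04) → (40.43,6.46) → (7.85,22.96), returning to the start.

Shape 4 is a regular polygon drawn with `<path>`. Its stroke #0000ff means score at S601, F1777. After flipping Y the toolpath is (155.59,21.47) → (152.14,40.31) → (168.99,49.41) → (182.85,36.19) → (174.57,18.93) → (155.59,21.47), returning to the start.

Shape 5 is a line segment drawn with `<polyline>`. Its stroke #0000ff means score at S601, F1777. After flipping Y the toolpath is (8.97,46.51) → (120.62,63.16).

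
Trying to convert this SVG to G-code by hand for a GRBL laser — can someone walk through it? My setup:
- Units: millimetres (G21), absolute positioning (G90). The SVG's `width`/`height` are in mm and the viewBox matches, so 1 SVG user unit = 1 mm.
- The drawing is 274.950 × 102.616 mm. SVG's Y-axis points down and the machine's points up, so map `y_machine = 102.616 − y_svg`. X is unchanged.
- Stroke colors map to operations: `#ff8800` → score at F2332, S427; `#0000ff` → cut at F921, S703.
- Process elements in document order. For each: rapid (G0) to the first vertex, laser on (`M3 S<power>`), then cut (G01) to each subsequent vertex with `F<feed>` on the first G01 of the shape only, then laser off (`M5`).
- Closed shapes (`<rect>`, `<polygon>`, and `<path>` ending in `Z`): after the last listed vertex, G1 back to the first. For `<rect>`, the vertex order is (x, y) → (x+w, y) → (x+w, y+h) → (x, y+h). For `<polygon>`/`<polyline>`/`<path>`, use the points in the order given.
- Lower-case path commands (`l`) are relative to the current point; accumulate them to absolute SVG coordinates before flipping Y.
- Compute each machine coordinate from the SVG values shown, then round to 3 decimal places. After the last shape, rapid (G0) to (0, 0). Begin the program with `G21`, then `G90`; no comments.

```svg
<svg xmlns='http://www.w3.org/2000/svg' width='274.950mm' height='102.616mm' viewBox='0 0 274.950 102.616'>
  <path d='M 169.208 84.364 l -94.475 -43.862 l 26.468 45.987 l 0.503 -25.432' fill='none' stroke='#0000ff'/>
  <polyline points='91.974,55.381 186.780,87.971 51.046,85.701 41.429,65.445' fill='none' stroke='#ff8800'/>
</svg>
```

G21
G90
G0 X169.208 Y18.252
M3 S703
G01 X74.733 Y62.114 F921
G01 X101.201 Y16.127
G01 X101.704 Y41.559
M5
G0 X91.974 Y47.235
M3 S427
G01 X186.780 Y14.645 F2332
G01 X51.046 Y16.915
G01 X41.429 Y37.171
M5
G0 X0.000 Y0.000

Since the viewBox matches the mm dimensions, user units are millimetres directly. The only transform is the Y-flip y_m = 102.616 − y_svg.

Shape 1 is a open polyline drawn with `<path>`. Its stroke #0000ff means cut at S703, F921. After flipping Y the toolpath is (169.208,18.252) → (74.733,62.114) → (101.201,16.127) → (101.704,41.559).

Shape 2 is a open polyline drawn with `<polyline>`. Its stroke #ff8800 means score at S427, F2332. After flipping Y the toolpath is (91.974,47.235) → (186.780,14.645) → (51.046,16.915) → (41.429,37.171).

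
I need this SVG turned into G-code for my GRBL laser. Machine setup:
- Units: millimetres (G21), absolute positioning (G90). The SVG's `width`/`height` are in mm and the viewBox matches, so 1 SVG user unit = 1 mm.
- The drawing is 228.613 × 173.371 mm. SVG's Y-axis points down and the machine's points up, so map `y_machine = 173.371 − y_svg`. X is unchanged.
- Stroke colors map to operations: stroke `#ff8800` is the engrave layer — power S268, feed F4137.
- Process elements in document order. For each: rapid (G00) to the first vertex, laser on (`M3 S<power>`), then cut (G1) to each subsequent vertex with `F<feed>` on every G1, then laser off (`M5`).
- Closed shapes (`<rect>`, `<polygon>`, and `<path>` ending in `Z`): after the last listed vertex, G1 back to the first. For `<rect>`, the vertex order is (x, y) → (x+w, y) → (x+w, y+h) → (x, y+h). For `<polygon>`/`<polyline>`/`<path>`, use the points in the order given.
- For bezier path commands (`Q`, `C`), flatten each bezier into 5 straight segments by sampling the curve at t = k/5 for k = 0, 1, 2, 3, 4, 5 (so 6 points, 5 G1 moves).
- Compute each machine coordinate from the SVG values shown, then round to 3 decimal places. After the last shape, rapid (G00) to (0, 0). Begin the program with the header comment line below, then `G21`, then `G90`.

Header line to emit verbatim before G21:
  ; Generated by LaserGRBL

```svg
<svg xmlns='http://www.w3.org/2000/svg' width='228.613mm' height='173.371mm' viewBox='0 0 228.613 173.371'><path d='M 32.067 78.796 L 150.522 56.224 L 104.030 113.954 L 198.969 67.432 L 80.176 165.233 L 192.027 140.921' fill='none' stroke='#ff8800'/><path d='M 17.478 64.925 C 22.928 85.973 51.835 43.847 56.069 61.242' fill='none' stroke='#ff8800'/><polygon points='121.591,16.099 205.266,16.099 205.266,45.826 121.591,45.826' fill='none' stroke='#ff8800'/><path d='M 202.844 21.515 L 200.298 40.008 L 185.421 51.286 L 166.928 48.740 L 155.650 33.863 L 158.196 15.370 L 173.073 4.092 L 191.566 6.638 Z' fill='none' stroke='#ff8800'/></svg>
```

; Generated by LaserGRBL
G21
G90
G00 X32.067 Y94.575
M3 S268
G1 X150.522 Y117.147 F4137
G1 X104.030 Y59.417 F4137
G1 X198.969 Y105.939 F4137
G1 X80.176 Y8.138 F4137
G1 X192.027 Y32.450 F4137
M5
G00 X17.478 Y108.446
M3 S268
G1 X23.178 Y102.417 F4137
G1 X32.197 Y105.659 F4137
G1 X42.225 Y112.285 F4137
G1 X50.953 Y116.405 F4137
G1 X56.069 Y112.129 F4137
M5
G00 X121.591 Y157.272
M3 S268
G1 X205.266 Y157.272 F4137
G1 X205.266 Y127.545 F4137
G1 X121.591 Y127.545 F4137
G1 X121.591 Y157.272 F4137
M5
G00 X202.844 Y151.856
M3 S268
G1 X200.298 Y133.363 F4137
G1 X185.421 Y122.085 F4137
G1 X166.928 Y124.631 F4137
G1 X155.650 Y139.508 F4137
G1 X158.196 Y158.001 F4137
G1 X173.073 Y169.279 F4137
G1 X191.566 Y166.733 F4137
G1 X202.844 Y151.856 F4137
M5
G00 X0.000 Y0.000

1 u = 1 mm; y_m = 173.371 − y.

[1] `<path>` open polyline, #ff8800→engrave S268 F4137: (32.067,94.575) → (150.522,117.147) → (104.030,59.417) → (198.969,105.939) → (80.176,8.138) → (192.027,32.450)

[2] `<path>` cubic bezier, #ff8800→engrave S268 F4137: (17.478,108.446) → (23.178,102.417) → (32.197,105.659) → (42.225,112.285) → (50.953,116.405) → (56.069,112.129)

[3] `<polygon>` rectangle, #ff8800→engrave S268 F4137: (121.591,157.272) → (205.266,157.272) → (205.266,127.545) → (121.591,127.545) → (121.591,157.272) (closed)

[4] `<path>` regular polygon, #ff8800→engrave S268 F4137: (202.844,151.856) → (200.298,133.363) → (185.421,122.085) → (166.928,124.631) → (155.650,139.508) → (158.196,158.001) → (173.073,169.279) → (191.566,166.733) → (202.844,151.856) (closed)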